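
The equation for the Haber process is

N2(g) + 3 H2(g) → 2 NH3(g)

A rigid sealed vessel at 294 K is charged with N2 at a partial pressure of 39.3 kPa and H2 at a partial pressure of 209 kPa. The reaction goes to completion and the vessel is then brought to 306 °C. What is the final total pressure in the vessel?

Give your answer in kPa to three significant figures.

334 kPa

With V and T fixed, P_i ∝ n_i, so the mole ratios apply directly to partial pressures at 294 K.
P(H2) required for 39.3 kPa of N2 = (3/1) × 39.3 = 117.9 kPa; available 209 kPa, so N2 is limiting.
P(H2) remaining = 209 − (3/1) × 39.3 = 91.10 kPa
P(gaseous products) = (2)/1 × 39.3 = 78.60 kPa
P_total at 294 K = 91.10 + 78.60 = 169.7 kPa
Scaling to 306 °C: P = 169.7 × 579.15/294 = 334.3 kPa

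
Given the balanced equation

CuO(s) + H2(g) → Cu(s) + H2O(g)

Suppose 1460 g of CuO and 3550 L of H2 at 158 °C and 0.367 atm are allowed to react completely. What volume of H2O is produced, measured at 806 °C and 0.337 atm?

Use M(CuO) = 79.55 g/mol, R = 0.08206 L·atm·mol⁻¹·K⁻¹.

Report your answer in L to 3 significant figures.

4820 L

n(CuO) = 1460 / 79.55 = 18.35 mol
n(H2) = PV/RT = (0.367 × 3550) / (0.08206 × 431.15) = 36.82 mol
For 18.35 mol CuO, stoichiometry requires (1/1) × 18.35 = 18.35 mol H2; 36.82 mol is available, so CuO is limiting.
n(H2O) = (1/1) × 18.35 = 18.35 mol
V(H2O) = nRT/P = 18.35 × 0.08206 × 1079.15 / 0.337 = 4822 L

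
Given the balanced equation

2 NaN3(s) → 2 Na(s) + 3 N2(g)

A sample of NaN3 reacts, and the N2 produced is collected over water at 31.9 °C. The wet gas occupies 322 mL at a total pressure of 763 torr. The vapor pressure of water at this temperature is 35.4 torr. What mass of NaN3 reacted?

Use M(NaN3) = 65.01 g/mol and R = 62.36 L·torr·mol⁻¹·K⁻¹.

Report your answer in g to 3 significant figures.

0.534 g

P(N2) = 763 − 35.4 = 727.6 torr
n(N2) = PV/RT = (727.6 × 0.3220) / (62.36 × 305.05) = 0.01232 mol
n(NaN3) = (2/3) × 0.01232 = 0.008213 mol
m(NaN3) = 0.008213 × 65.01 = 0.5339 g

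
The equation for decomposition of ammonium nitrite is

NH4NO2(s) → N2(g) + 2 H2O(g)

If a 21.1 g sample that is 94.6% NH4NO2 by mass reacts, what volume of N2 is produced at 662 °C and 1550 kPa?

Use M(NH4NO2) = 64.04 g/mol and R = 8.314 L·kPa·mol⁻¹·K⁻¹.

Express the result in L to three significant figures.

1.56 L

mass of NH4NO2 = 21.1 × 94.6/100 = 19.96 g
n(NH4NO2) = 19.96 / 64.04 = 0.3117 mol
n(N2) = (1/1) × 0.3117 = 0.3117 mol
V = nRT/P = 0.3117 × 8.314 × 935.15 / 1550 = 1.563 L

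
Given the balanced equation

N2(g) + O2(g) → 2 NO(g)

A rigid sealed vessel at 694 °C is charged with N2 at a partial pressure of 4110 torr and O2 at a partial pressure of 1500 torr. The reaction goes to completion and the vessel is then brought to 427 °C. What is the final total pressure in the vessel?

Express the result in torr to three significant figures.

4060 torr

Because the vessel is rigid and T is held at 694 °C, work the stoichiometry in partial pressures (P_i = n_iRT/V).
P(O2) required for 4110 torr of N2 = (1/1) × 4110 = 4110 torr; available 1500 torr, so O2 is limiting.
P(N2) remaining = 4110 − (1/1) × 1500 = 2610 torr
P(gaseous products) = (2)/1 × 1500 = 3000 torr
P_total at 694 °C = 2610 + 3000 = 5610 torr
Scaling to 427 °C: P = 5610 × 700.15/967.15 = 4061 torr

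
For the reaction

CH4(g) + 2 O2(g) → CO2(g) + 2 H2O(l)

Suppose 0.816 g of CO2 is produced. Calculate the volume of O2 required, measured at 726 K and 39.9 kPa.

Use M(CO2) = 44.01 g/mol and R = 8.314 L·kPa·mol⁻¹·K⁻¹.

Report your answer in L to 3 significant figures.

5.61 L

n(CO2) = 0.8160 / 44.01 = 0.01854 mol
n(O2) = (2/1) × 0.01854 = 0.03708 mol
V = nRT/P = 0.03708 × 8.314 × 726 / 39.9 = 5.609 L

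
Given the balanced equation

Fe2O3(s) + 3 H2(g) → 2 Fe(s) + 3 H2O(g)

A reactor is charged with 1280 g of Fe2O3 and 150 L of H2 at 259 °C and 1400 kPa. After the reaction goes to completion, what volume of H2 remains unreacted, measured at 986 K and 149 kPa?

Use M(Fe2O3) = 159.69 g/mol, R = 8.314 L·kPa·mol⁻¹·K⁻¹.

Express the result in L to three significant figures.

1290 L

n(Fe2O3) = 1280 / 159.69 = 8.016 mol
n(H2) = PV/RT = (1400 × 150) / (8.314 × 532.15) = 47.47 mol
For 8.016 mol Fe2O3, stoichiometry requires (3/1) × 8.016 = 24.05 mol H2; 47.47 mol is available, so Fe2O3 is limiting.
n(H2) consumed = (3/1) × 8.016 = 24.05 mol; remaining = 47.47 − 24.05 = 23.42 mol
V(H2) = nRT/P = 23.42 × 8.314 × 986 / 149 = 1289 L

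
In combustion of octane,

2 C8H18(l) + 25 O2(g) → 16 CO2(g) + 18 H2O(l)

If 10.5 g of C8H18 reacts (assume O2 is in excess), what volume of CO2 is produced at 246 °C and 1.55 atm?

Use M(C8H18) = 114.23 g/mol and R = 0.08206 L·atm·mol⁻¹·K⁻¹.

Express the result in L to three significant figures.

n(C8H18) = 10.50 / 114.23 = 0.09192 mol
n(CO2) = (16/2) × 0.09192 = 0.7354 mol
V = nRT/P = 0.7354 × 0.08206 × 519.15 / 1.55 = 20.21 L

20.2 L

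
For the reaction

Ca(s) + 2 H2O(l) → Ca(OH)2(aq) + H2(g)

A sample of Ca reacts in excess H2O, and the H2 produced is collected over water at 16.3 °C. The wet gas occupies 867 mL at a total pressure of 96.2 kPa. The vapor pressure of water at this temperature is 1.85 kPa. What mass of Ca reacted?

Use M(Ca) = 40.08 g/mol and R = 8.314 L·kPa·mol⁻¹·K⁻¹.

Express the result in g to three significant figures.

P(H2) = 96.2 − 1.85 = 94.35 kPa
n(H2) = PV/RT = (94.35 × 0.8670) / (8.314 × 289.45) = 0.03399 mol
n(Ca) = (1/1) × 0.03399 = 0.03399 mol
m(Ca) = 0.03399 × 40.08 = 1.362 g

1.36 g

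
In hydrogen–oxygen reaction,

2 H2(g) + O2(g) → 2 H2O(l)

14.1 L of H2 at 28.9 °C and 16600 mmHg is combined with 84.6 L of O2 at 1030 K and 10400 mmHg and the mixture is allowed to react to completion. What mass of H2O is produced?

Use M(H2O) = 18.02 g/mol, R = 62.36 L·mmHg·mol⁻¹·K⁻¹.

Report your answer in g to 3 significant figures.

n(H2) = PV/RT = (16600 × 14.1) / (62.36 × 302.05) = 12.43 mol
n(O2) = PV/RT = (10400 × 84.6) / (62.36 × 1030) = 13.70 mol
For 12.43 mol H2, stoichiometry requires (1/2) × 12.43 = 6.215 mol O2; 13.70 mol is available, so H2 is limiting.
n(H2O) = (2/2) × 12.43 = 12.43 mol
m(H2O) = 12.43 × 18.02 = 224.0 g

224 g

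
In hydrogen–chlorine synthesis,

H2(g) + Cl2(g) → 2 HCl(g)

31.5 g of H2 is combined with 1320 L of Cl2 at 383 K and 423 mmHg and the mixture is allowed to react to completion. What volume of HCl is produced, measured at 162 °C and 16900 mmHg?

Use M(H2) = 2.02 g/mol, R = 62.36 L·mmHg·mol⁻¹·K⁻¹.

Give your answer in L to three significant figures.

50.1 L

n(H2) = 31.5 / 2.02 = 15.59 mol
n(Cl2) = PV/RT = (423 × 1320) / (62.36 × 383) = 23.38 mol
For 15.59 mol H2, stoichiometry requires (1/1) × 15.59 = 15.59 mol Cl2; 23.38 mol is available, so H2 is limiting.
n(HCl) = (2/1) × 15.59 = 31.18 mol
V(HCl) = nRT/P = 31.18 × 62.36 × 435.15 / 16900 = 50.07 L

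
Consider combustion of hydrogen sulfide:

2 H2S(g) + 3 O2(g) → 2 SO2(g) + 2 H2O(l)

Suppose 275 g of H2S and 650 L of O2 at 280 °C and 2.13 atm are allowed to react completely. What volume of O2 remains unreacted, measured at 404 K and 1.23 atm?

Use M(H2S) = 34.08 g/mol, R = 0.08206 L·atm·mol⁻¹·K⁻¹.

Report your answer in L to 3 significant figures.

496 L

n(H2S) = 275 / 34.08 = 8.069 mol
n(O2) = PV/RT = (2.13 × 650) / (0.08206 × 553.15) = 30.50 mol
For 8.069 mol H2S, stoichiometry requires (3/2) × 8.069 = 12.10 mol O2; 30.50 mol is available, so H2S is limiting.
n(O2) consumed = (3/2) × 8.069 = 12.10 mol; remaining = 30.50 − 12.10 = 18.40 mol
V(O2) = nRT/P = 18.40 × 0.08206 × 404 / 1.23 = 495.9 L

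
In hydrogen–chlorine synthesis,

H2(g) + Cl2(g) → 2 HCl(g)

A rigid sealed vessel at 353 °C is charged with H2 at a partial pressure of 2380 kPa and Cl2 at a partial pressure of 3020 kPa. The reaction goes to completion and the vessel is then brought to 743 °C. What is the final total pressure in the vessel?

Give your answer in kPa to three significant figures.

8760 kPa

Because the vessel is rigid and T is held at 353 °C, work the stoichiometry in partial pressures (P_i = n_iRT/V).
P(Cl2) required for 2380 kPa of H2 = (1/1) × 2380 = 2380 kPa; available 3020 kPa, so H2 is limiting.
P(Cl2) remaining = 3020 − (1/1) × 2380 = 640.0 kPa
P(gaseous products) = (2)/1 × 2380 = 4760 kPa
P_total at 353 °C = 640.0 + 4760 = 5400 kPa
Scaling to 743 °C: P = 5400 × 1016.15/626.15 = 8763 kPa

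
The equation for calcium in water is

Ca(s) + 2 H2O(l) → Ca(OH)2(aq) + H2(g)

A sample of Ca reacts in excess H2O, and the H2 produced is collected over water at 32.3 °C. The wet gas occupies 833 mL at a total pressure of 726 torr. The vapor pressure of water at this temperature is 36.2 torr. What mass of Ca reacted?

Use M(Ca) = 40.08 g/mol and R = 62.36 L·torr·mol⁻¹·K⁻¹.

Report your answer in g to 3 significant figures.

P(H2) = 726 − 36.2 = 689.8 torr
n(H2) = PV/RT = (689.8 × 0.8330) / (62.36 × 305.45) = 0.03017 mol
n(Ca) = (1/1) × 0.03017 = 0.03017 mol
m(Ca) = 0.03017 × 40.08 = 1.209 g

1.21 g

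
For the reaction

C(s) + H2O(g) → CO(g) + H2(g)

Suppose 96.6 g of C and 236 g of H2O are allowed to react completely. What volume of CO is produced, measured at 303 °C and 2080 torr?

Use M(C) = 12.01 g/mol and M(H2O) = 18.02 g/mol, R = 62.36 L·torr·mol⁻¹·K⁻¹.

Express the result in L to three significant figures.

139 L

n(C) = 96.6 / 12.01 = 8.043 mol
n(H2O) = 236 / 18.02 = 13.10 mol
For 8.043 mol C, stoichiometry requires (1/1) × 8.043 = 8.043 mol H2O; 13.10 mol is available, so C is limiting.
n(CO) = (1/1) × 8.043 = 8.043 mol
V(CO) = nRT/P = 8.043 × 62.36 × 576.15 / 2080 = 138.9 L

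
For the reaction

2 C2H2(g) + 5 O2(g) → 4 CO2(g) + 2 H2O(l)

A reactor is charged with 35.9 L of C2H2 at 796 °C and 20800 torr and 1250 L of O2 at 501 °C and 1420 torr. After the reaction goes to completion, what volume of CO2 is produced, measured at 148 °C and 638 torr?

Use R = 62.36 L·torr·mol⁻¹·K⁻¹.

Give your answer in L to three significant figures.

922 L

n(C2H2) = PV/RT = (20800 × 35.9) / (62.36 × 1069.15) = 11.20 mol
n(O2) = PV/RT = (1420 × 1250) / (62.36 × 774.15) = 36.77 mol
For 11.20 mol C2H2, stoichiometry requires (5/2) × 11.20 = 28.00 mol O2; 36.77 mol is available, so C2H2 is limiting.
n(CO2) = (4/2) × 11.20 = 22.40 mol
V(CO2) = nRT/P = 22.40 × 62.36 × 421.15 / 638 = 922.1 L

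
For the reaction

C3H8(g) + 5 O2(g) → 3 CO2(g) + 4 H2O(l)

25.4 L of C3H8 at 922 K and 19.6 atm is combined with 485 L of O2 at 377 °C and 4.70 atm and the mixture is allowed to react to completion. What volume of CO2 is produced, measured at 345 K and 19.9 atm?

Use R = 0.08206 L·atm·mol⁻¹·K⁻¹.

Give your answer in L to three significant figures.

28.1 L

n(C3H8) = PV/RT = (19.6 × 25.4) / (0.08206 × 922) = 6.580 mol
n(O2) = PV/RT = (4.70 × 485) / (0.08206 × 650.15) = 42.73 mol
For 6.580 mol C3H8, stoichiometry requires (5/1) × 6.580 = 32.90 mol O2; 42.73 mol is available, so C3H8 is limiting.
n(CO2) = (3/1) × 6.580 = 19.74 mol
V(CO2) = nRT/P = 19.74 × 0.08206 × 345 / 19.9 = 28.08 L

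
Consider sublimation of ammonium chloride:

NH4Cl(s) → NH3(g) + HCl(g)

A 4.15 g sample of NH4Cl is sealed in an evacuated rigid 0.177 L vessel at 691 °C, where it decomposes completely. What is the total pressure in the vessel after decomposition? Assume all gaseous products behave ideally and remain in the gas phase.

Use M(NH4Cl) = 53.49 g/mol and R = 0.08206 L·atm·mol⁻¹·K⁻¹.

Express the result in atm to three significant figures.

n(NH4Cl) = 4.15 / 53.49 = 0.07758 mol
n(gas produced) = (2/1) × 0.07758 = 0.1552 mol
P = nRT/V = 0.1552 × 0.08206 × 964.15 / 0.177 = 69.37 atm

69.4 atm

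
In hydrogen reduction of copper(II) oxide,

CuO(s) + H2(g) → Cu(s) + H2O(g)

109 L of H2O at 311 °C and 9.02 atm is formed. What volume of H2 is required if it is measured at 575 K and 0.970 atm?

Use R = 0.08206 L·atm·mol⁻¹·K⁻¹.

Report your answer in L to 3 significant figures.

n(H2O) = PV/RT = (9.02 × 109) / (0.08206 × 584.15) = 20.51 mol
n(H2) = (1/1) × 20.51 = 20.51 mol
V = nRT/P = 20.51 × 0.08206 × 575 / 0.970 = 997.7 L

998 L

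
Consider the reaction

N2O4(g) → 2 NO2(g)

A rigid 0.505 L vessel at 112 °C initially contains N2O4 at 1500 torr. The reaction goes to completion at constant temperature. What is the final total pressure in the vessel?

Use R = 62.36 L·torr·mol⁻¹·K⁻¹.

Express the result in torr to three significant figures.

3000 torr

Rigid vessel, constant T ⇒ P scales with total gas moles (1 → 2).
P_final = (2/1) × 1500 = 3000 torr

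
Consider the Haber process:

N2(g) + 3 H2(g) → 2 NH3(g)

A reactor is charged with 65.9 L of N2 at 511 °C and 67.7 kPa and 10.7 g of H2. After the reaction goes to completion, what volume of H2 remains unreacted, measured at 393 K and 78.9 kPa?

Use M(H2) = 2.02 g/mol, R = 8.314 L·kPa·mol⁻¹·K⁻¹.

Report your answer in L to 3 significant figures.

n(N2) = PV/RT = (67.7 × 65.9) / (8.314 × 784.15) = 0.6843 mol
n(H2) = 10.7 / 2.02 = 5.297 mol
For 0.6843 mol N2, stoichiometry requires (3/1) × 0.6843 = 2.053 mol H2; 5.297 mol is available, so N2 is limiting.
n(H2) consumed = (3/1) × 0.6843 = 2.053 mol; remaining = 5.297 − 2.053 = 3.244 mol
V(H2) = nRT/P = 3.244 × 8.314 × 393 / 78.9 = 134.3 L

134 L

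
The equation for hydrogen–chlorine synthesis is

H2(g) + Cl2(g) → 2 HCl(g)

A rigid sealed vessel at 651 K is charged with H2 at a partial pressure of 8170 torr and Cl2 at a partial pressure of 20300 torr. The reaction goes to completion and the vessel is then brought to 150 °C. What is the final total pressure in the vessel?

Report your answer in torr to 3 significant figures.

At constant V, partial pressures at 651 K are proportional to moles, so apply stoichiometry directly to pressures.
P(Cl2) required for 8170 torr of H2 = (1/1) × 8170 = 8170 torr; available 20300 torr, so H2 is limiting.
P(Cl2) remaining = 20300 − (1/1) × 8170 = 12130 torr
P(gaseous products) = (2)/1 × 8170 = 16340 torr
P_total at 651 K = 12130 + 16340 = 28470 torr
Scaling to 150 °C: P = 28470 × 423.15/651 = 18510 torr

18500 torr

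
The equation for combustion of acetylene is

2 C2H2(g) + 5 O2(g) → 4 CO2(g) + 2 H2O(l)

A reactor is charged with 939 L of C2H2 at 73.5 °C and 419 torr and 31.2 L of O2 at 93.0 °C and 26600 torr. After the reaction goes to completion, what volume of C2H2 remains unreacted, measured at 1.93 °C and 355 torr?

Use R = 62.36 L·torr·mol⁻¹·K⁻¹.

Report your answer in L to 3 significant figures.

n(C2H2) = PV/RT = (419 × 939) / (62.36 × 346.65) = 18.20 mol
n(O2) = PV/RT = (26600 × 31.2) / (62.36 × 366.15) = 36.35 mol
For 18.20 mol C2H2, stoichiometry requires (5/2) × 18.20 = 45.50 mol O2; 36.35 mol is available, so O2 is limiting.
n(C2H2) consumed = (2/5) × 36.35 = 14.54 mol; remaining = 18.20 − 14.54 = 3.660 mol
V(C2H2) = nRT/P = 3.660 × 62.36 × 275.08 / 355 = 176.9 L

177 L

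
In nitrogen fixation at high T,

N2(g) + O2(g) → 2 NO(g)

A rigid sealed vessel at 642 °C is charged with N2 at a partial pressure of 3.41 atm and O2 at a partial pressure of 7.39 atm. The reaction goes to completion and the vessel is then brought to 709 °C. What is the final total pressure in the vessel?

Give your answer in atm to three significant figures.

With V and T fixed, P_i ∝ n_i, so the mole ratios apply directly to partial pressures at 642 °C.
P(O2) required for 3.41 atm of N2 = (1/1) × 3.41 = 3.410 atm; available 7.39 atm, so N2 is limiting.
P(O2) remaining = 7.39 − (1/1) × 3.41 = 3.980 atm
P(gaseous products) = (2)/1 × 3.41 = 6.820 atm
P_total at 642 °C = 3.980 + 6.820 = 10.80 atm
Scaling to 709 °C: P = 10.80 × 982.15/915.15 = 11.59 atm

11.6 atm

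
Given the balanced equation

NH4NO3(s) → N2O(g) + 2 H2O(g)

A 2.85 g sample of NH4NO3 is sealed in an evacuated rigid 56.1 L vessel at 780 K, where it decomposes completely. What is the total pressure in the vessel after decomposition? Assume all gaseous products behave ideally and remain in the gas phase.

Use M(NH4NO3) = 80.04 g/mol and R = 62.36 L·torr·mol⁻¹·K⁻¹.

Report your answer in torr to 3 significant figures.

92.6 torr

n(NH4NO3) = 2.85 / 80.04 = 0.03561 mol
n(gas produced) = (3/1) × 0.03561 = 0.1068 mol
P = nRT/V = 0.1068 × 62.36 × 780 / 56.1 = 92.60 torr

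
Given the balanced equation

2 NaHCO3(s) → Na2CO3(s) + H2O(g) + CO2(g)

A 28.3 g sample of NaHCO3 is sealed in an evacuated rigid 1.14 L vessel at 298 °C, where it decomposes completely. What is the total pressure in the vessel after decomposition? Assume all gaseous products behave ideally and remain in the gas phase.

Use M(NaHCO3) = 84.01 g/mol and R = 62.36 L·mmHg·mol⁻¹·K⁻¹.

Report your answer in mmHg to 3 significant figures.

n(NaHCO3) = 28.3 / 84.01 = 0.3369 mol
n(gas produced) = (2/2) × 0.3369 = 0.3369 mol
P = nRT/V = 0.3369 × 62.36 × 571.15 / 1.14 = 10530 mmHg

10500 mmHg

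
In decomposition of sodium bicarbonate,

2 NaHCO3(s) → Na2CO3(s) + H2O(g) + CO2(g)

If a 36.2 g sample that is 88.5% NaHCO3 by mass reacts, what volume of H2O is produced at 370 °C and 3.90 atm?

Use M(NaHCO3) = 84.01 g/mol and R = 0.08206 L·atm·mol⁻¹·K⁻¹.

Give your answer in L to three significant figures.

mass of NaHCO3 = 36.2 × 88.5/100 = 32.04 g
n(NaHCO3) = 32.04 / 84.01 = 0.3814 mol
n(H2O) = (1/2) × 0.3814 = 0.1907 mol
V = nRT/P = 0.1907 × 0.08206 × 643.15 / 3.90 = 2.581 L

2.58 L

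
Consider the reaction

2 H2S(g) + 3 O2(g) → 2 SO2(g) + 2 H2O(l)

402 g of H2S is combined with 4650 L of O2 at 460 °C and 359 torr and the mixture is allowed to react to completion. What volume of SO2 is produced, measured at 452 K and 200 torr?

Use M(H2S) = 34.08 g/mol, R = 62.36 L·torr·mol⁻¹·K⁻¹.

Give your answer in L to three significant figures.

n(H2S) = 402 / 34.08 = 11.80 mol
n(O2) = PV/RT = (359 × 4650) / (62.36 × 733.15) = 36.51 mol
For 11.80 mol H2S, stoichiometry requires (3/2) × 11.80 = 17.70 mol O2; 36.51 mol is available, so H2S is limiting.
n(SO2) = (2/2) × 11.80 = 11.80 mol
V(SO2) = nRT/P = 11.80 × 62.36 × 452 / 200 = 1663 L

1660 L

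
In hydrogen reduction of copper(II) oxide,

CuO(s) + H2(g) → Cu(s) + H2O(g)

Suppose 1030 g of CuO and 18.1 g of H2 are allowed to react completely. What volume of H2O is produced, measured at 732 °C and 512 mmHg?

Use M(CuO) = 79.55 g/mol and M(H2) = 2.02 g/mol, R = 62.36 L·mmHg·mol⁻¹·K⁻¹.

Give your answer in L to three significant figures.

1100 L

n(CuO) = 1030 / 79.55 = 12.95 mol
n(H2) = 18.1 / 2.02 = 8.960 mol
For 12.95 mol CuO, stoichiometry requires (1/1) × 12.95 = 12.95 mol H2; 8.960 mol is available, so H2 is limiting.
n(H2O) = (1/1) × 8.960 = 8.960 mol
V(H2O) = nRT/P = 8.960 × 62.36 × 1005.15 / 512 = 1097 L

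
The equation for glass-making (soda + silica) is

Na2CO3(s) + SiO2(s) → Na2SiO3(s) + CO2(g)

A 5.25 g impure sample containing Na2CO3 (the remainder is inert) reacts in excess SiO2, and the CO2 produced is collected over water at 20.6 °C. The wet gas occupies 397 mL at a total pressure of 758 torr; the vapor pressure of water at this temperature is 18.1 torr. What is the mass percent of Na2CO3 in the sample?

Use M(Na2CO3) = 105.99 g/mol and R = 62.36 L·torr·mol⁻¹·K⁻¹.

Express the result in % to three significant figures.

P(CO2) = 758 − 18.1 = 739.9 torr
n(CO2) = PV/RT = (739.9 × 0.3970) / (62.36 × 293.75) = 0.01604 mol
n(Na2CO3) = (1/1) × 0.01604 = 0.01604 mol
m(Na2CO3) = 0.01604 × 105.99 = 1.700 g
%Na2CO3 = 1.700 / 5.25 × 100 = 32.38%

32.4 %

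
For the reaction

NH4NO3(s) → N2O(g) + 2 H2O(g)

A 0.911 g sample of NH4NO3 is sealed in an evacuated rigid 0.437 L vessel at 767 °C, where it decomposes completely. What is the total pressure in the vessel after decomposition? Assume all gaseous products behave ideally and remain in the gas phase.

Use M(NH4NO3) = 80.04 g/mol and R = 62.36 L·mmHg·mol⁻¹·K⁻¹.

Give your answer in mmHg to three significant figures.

n(NH4NO3) = 0.911 / 80.04 = 0.01138 mol
n(gas produced) = (3/1) × 0.01138 = 0.03414 mol
P = nRT/V = 0.03414 × 62.36 × 1040.15 / 0.437 = 5067 mmHg

5070 mmHg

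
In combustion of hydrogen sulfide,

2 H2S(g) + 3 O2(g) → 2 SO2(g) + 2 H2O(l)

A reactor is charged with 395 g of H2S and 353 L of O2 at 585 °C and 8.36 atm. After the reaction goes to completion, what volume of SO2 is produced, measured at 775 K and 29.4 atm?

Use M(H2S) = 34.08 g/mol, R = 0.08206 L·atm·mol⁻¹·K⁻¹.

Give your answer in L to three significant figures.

25.1 L

n(H2S) = 395 / 34.08 = 11.59 mol
n(O2) = PV/RT = (8.36 × 353) / (0.08206 × 858.15) = 41.91 mol
For 11.59 mol H2S, stoichiometry requires (3/2) × 11.59 = 17.38 mol O2; 41.91 mol is available, so H2S is limiting.
n(SO2) = (2/2) × 11.59 = 11.59 mol
V(SO2) = nRT/P = 11.59 × 0.08206 × 775 / 29.4 = 25.07 L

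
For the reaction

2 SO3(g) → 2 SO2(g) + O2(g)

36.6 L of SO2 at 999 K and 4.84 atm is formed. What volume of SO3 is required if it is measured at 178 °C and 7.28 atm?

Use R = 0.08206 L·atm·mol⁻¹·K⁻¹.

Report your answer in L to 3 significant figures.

11.0 L

n(SO2) = PV/RT = (4.84 × 36.6) / (0.08206 × 999) = 2.161 mol
n(SO3) = (2/2) × 2.161 = 2.161 mol
V = nRT/P = 2.161 × 0.08206 × 451.15 / 7.28 = 10.99 L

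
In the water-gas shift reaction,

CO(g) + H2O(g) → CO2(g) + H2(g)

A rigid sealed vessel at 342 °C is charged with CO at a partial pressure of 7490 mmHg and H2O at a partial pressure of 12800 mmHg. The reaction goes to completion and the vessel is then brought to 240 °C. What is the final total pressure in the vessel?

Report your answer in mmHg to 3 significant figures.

With V and T fixed, P_i ∝ n_i, so the mole ratios apply directly to partial pressures at 342 °C.
P(H2O) required for 7490 mmHg of CO = (1/1) × 7490 = 7490 mmHg; available 12800 mmHg, so CO is limiting.
P(H2O) remaining = 12800 − (1/1) × 7490 = 5310 mmHg
P(gaseous products) = (1+1)/1 × 7490 = 14980 mmHg
P_total at 342 °C = 5310 + 14980 = 20290 mmHg
Scaling to 240 °C: P = 20290 × 513.15/615.15 = 16930 mmHg

16900 mmHg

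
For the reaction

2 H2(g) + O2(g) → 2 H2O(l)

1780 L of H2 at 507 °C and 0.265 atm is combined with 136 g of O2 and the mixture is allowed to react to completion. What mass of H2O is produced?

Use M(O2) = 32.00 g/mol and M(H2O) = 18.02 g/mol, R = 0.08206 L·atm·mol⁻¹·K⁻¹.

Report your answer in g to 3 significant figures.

133 g

n(H2) = PV/RT = (0.265 × 1780) / (0.08206 × 780.15) = 7.368 mol
n(O2) = 136 / 32.00 = 4.250 mol
For 7.368 mol H2, stoichiometry requires (1/2) × 7.368 = 3.684 mol O2; 4.250 mol is available, so H2 is limiting.
n(H2O) = (2/2) × 7.368 = 7.368 mol
m(H2O) = 7.368 × 18.02 = 132.8 g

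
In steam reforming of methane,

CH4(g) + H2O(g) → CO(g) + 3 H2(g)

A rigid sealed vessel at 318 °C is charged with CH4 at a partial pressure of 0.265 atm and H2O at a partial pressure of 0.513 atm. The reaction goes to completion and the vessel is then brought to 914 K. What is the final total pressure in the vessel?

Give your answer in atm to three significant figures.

2.02 atm

Because the vessel is rigid and T is held at 318 °C, work the stoichiometry in partial pressures (P_i = n_iRT/V).
P(H2O) required for 0.265 atm of CH4 = (1/1) × 0.265 = 0.2650 atm; available 0.513 atm, so CH4 is limiting.
P(H2O) remaining = 0.513 − (1/1) × 0.265 = 0.2480 atm
P(gaseous products) = (1+3)/1 × 0.265 = 1.060 atm
P_total at 318 °C = 0.2480 + 1.060 = 1.308 atm
Scaling to 914 K: P = 1.308 × 914/591.15 = 2.022 atm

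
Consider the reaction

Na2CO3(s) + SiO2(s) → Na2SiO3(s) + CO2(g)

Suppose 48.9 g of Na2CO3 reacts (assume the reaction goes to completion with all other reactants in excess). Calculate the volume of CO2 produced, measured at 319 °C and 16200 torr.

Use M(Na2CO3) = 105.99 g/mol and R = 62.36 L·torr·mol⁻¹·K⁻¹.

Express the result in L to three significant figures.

n(Na2CO3) = 48.90 / 105.99 = 0.4614 mol
n(CO2) = (1/1) × 0.4614 = 0.4614 mol
V = nRT/P = 0.4614 × 62.36 × 592.15 / 16200 = 1.052 L

1.05 L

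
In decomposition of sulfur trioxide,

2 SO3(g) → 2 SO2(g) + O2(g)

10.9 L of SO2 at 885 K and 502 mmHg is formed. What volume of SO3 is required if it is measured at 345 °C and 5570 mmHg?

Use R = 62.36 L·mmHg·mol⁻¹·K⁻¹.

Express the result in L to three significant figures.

n(SO2) = PV/RT = (502 × 10.9) / (62.36 × 885) = 0.09915 mol
n(SO3) = (2/2) × 0.09915 = 0.09915 mol
V = nRT/P = 0.09915 × 62.36 × 618.15 / 5570 = 0.6862 L

0.686 L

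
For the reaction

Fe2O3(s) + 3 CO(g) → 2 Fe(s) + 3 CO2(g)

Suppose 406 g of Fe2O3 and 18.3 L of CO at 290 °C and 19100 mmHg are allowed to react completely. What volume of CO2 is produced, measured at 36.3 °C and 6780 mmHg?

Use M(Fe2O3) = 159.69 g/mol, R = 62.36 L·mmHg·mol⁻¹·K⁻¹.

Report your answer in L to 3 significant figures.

21.7 L

n(Fe2O3) = 406 / 159.69 = 2.542 mol
n(CO) = PV/RT = (19100 × 18.3) / (62.36 × 563.15) = 9.953 mol
For 2.542 mol Fe2O3, stoichiometry requires (3/1) × 2.542 = 7.626 mol CO; 9.953 mol is available, so Fe2O3 is limiting.
n(CO2) = (3/1) × 2.542 = 7.626 mol
V(CO2) = nRT/P = 7.626 × 62.36 × 309.45 / 6780 = 21.71 L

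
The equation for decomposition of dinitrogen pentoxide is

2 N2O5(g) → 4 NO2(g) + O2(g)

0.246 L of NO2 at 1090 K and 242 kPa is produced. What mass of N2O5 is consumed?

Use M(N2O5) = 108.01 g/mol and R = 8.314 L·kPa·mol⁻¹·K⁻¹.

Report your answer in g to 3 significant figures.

0.355 g

n(NO2) = PV/RT = (242 × 0.246) / (8.314 × 1090) = 0.006569 mol
n(N2O5) = (2/4) × 0.006569 = 0.003285 mol
m(N2O5) = 0.003285 × 108.01 = 0.3548 g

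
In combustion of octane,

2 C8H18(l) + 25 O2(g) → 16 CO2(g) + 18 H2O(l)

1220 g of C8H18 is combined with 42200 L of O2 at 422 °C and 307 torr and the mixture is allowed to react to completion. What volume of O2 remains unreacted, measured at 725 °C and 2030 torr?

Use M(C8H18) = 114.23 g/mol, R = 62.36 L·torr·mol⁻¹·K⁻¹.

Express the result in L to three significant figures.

n(C8H18) = 1220 / 114.23 = 10.68 mol
n(O2) = PV/RT = (307 × 42200) / (62.36 × 695.15) = 298.9 mol
For 10.68 mol C8H18, stoichiometry requires (25/2) × 10.68 = 133.5 mol O2; 298.9 mol is available, so C8H18 is limiting.
n(O2) consumed = (25/2) × 10.68 = 133.5 mol; remaining = 298.9 − 133.5 = 165.4 mol
V(O2) = nRT/P = 165.4 × 62.36 × 998.15 / 2030 = 5072 L

5070 L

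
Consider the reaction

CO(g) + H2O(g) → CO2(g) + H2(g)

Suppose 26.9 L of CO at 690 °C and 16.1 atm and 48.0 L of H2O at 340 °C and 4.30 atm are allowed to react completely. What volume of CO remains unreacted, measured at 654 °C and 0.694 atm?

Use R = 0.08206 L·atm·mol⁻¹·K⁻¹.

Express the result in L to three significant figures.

151 L

n(CO) = PV/RT = (16.1 × 26.9) / (0.08206 × 963.15) = 5.480 mol
n(H2O) = PV/RT = (4.30 × 48.0) / (0.08206 × 613.15) = 4.102 mol
For 5.480 mol CO, stoichiometry requires (1/1) × 5.480 = 5.480 mol H2O; 4.102 mol is available, so H2O is limiting.
n(CO) consumed = (1/1) × 4.102 = 4.102 mol; remaining = 5.480 − 4.102 = 1.378 mol
V(CO) = nRT/P = 1.378 × 0.08206 × 927.15 / 0.694 = 151.1 L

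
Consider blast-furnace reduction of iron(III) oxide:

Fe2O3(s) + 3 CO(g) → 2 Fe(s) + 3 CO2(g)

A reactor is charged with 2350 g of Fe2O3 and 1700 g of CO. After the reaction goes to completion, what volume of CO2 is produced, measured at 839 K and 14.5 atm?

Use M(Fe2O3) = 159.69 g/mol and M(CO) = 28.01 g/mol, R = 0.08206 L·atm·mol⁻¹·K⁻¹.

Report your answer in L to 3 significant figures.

210 L

n(Fe2O3) = 2350 / 159.69 = 14.72 mol
n(CO) = 1700 / 28.01 = 60.69 mol
For 14.72 mol Fe2O3, stoichiometry requires (3/1) × 14.72 = 44.16 mol CO; 60.69 mol is available, so Fe2O3 is limiting.
n(CO2) = (3/1) × 14.72 = 44.16 mol
V(CO2) = nRT/P = 44.16 × 0.08206 × 839 / 14.5 = 209.7 L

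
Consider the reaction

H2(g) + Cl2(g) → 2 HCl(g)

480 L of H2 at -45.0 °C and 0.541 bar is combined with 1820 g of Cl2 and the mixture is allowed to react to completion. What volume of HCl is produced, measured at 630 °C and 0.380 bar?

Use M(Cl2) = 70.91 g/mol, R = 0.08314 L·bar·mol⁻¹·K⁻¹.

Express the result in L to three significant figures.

n(H2) = PV/RT = (0.541 × 480) / (0.08314 × 228.15) = 13.69 mol
n(Cl2) = 1820 / 70.91 = 25.67 mol
For 13.69 mol H2, stoichiometry requires (1/1) × 13.69 = 13.69 mol Cl2; 25.67 mol is available, so H2 is limiting.
n(HCl) = (2/1) × 13.69 = 27.38 mol
V(HCl) = nRT/P = 27.38 × 0.08314 × 903.15 / 0.380 = 5410 L

5410 L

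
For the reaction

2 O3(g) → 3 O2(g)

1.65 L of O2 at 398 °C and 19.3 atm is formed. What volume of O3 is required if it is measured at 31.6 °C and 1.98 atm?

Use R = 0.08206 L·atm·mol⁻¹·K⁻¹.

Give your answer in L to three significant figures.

4.87 L

n(O2) = PV/RT = (19.3 × 1.65) / (0.08206 × 671.15) = 0.5782 mol
n(O3) = (2/3) × 0.5782 = 0.3855 mol
V = nRT/P = 0.3855 × 0.08206 × 304.75 / 1.98 = 4.869 L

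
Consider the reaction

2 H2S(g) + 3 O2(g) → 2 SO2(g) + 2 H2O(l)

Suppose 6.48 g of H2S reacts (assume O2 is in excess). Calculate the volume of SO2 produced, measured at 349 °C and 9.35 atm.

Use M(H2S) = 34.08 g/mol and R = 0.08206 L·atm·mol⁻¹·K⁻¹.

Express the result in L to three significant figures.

1.04 L

n(H2S) = 6.480 / 34.08 = 0.1901 mol
n(SO2) = (2/2) × 0.1901 = 0.1901 mol
V = nRT/P = 0.1901 × 0.08206 × 622.15 / 9.35 = 1.038 L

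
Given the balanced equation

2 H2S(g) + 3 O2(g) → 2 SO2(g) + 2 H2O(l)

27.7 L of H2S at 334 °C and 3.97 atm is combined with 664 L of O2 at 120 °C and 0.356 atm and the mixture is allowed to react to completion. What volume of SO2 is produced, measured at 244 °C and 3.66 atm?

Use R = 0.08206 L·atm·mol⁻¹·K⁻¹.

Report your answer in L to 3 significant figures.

25.6 L

n(H2S) = PV/RT = (3.97 × 27.7) / (0.08206 × 607.15) = 2.207 mol
n(O2) = PV/RT = (0.356 × 664) / (0.08206 × 393.15) = 7.327 mol
For 2.207 mol H2S, stoichiometry requires (3/2) × 2.207 = 3.310 mol O2; 7.327 mol is available, so H2S is limiting.
n(SO2) = (2/2) × 2.207 = 2.207 mol
V(SO2) = nRT/P = 2.207 × 0.08206 × 517.15 / 3.66 = 25.59 L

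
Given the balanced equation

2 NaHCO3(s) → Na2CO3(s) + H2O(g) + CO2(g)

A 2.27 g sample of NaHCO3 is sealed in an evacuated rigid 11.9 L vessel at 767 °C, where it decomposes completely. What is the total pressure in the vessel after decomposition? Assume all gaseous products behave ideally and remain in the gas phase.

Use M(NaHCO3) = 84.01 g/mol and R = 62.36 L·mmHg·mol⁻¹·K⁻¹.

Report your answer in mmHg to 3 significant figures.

147 mmHg

n(NaHCO3) = 2.27 / 84.01 = 0.02702 mol
n(gas produced) = (2/2) × 0.02702 = 0.02702 mol
P = nRT/V = 0.02702 × 62.36 × 1040.15 / 11.9 = 147.3 mmHg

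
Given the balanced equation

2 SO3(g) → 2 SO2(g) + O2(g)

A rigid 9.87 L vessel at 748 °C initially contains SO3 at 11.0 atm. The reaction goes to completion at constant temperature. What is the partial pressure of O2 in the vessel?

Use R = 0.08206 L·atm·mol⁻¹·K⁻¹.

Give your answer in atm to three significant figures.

5.50 atm

n(SO3)₀ = PV/RT = (11.0 × 9.87) / (0.08206 × 1021.15) = 1.296 mol
n(O2) = (1/2) × 1.296 = 0.6480 mol
P(O2) = nRT/V = 0.6480 × 0.08206 × 1021.15 / 9.87 = 5.501 atm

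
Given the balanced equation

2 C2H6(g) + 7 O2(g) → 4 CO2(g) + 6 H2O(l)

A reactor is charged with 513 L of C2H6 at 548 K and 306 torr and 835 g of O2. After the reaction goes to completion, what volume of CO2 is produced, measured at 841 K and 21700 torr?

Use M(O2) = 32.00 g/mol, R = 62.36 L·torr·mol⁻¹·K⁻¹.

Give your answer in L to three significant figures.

n(C2H6) = PV/RT = (306 × 513) / (62.36 × 548) = 4.594 mol
n(O2) = 835 / 32.00 = 26.09 mol
For 4.594 mol C2H6, stoichiometry requires (7/2) × 4.594 = 16.08 mol O2; 26.09 mol is available, so C2H6 is limiting.
n(CO2) = (4/2) × 4.594 = 9.188 mol
V(CO2) = nRT/P = 9.188 × 62.36 × 841 / 21700 = 22.21 L

22.2 L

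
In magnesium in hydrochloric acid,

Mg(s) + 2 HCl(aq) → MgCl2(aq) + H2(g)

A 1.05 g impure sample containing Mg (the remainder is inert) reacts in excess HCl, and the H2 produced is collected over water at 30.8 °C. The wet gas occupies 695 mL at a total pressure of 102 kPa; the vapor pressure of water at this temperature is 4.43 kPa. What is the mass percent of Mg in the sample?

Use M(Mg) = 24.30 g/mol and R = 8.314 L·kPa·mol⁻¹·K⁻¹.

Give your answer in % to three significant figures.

P(H2) = 102 − 4.43 = 97.57 kPa
n(H2) = PV/RT = (97.57 × 0.6950) / (8.314 × 303.95) = 0.02683 mol
n(Mg) = (1/1) × 0.02683 = 0.02683 mol
m(Mg) = 0.02683 × 24.30 = 0.6520 g
%Mg = 0.6520 / 1.05 × 100 = 62.10%

62.1 %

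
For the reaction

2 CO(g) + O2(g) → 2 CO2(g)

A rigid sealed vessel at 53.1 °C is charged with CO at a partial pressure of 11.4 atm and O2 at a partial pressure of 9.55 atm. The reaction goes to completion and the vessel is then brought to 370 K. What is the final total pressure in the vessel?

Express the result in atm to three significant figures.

17.3 atm

With V and T fixed, P_i ∝ n_i, so the mole ratios apply directly to partial pressures at 53.1 °C.
P(O2) required for 11.4 atm of CO = (1/2) × 11.4 = 5.700 atm; available 9.55 atm, so CO is limiting.
P(O2) remaining = 9.55 − (1/2) × 11.4 = 3.850 atm
P(gaseous products) = (2)/2 × 11.4 = 11.40 atm
P_total at 53.1 °C = 3.850 + 11.40 = 15.25 atm
Scaling to 370 K: P = 15.25 × 370/326.25 = 17.30 atm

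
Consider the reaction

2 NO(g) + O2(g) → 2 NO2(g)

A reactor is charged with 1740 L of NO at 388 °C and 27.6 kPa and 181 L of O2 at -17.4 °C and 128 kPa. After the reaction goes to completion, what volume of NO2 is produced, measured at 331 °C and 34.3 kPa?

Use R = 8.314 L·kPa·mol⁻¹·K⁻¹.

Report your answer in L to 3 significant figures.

n(NO) = PV/RT = (27.6 × 1740) / (8.314 × 661.15) = 8.737 mol
n(O2) = PV/RT = (128 × 181) / (8.314 × 255.75) = 10.90 mol
For 8.737 mol NO, stoichiometry requires (1/2) × 8.737 = 4.369 mol O2; 10.90 mol is available, so NO is limiting.
n(NO2) = (2/2) × 8.737 = 8.737 mol
V(NO2) = nRT/P = 8.737 × 8.314 × 604.15 / 34.3 = 1279 L

1280 L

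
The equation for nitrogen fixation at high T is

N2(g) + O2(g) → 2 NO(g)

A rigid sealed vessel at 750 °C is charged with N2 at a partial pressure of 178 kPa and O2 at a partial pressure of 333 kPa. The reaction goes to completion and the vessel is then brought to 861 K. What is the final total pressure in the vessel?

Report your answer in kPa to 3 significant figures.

At constant V, partial pressures at 750 °C are proportional to moles, so apply stoichiometry directly to pressures.
P(O2) required for 178 kPa of N2 = (1/1) × 178 = 178.0 kPa; available 333 kPa, so N2 is limiting.
P(O2) remaining = 333 − (1/1) × 178 = 155.0 kPa
P(gaseous products) = (2)/1 × 178 = 356.0 kPa
P_total at 750 °C = 155.0 + 356.0 = 511.0 kPa
Scaling to 861 K: P = 511.0 × 861/1023.15 = 430.0 kPa

430 kPa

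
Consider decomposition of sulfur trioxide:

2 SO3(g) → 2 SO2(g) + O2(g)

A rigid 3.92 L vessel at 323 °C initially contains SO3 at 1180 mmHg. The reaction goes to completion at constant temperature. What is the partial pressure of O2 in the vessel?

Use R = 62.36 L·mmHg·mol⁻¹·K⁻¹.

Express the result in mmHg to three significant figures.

n(SO3)₀ = PV/RT = (1180 × 3.92) / (62.36 × 596.15) = 0.1244 mol
n(O2) = (1/2) × 0.1244 = 0.06220 mol
P(O2) = nRT/V = 0.06220 × 62.36 × 596.15 / 3.92 = 589.9 mmHg

590 mmHg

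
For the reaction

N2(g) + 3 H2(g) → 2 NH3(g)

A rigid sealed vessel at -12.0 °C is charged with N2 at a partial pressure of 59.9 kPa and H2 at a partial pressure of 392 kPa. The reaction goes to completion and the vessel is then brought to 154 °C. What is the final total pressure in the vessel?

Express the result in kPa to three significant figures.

543 kPa

At constant V, partial pressures at -12.0 °C are proportional to moles, so apply stoichiometry directly to pressures.
P(H2) required for 59.9 kPa of N2 = (3/1) × 59.9 = 179.7 kPa; available 392 kPa, so N2 is limiting.
P(H2) remaining = 392 − (3/1) × 59.9 = 212.3 kPa
P(gaseous products) = (2)/1 × 59.9 = 119.8 kPa
P_total at -12.0 °C = 212.3 + 119.8 = 332.1 kPa
Scaling to 154 °C: P = 332.1 × 427.15/261.15 = 543.2 kPa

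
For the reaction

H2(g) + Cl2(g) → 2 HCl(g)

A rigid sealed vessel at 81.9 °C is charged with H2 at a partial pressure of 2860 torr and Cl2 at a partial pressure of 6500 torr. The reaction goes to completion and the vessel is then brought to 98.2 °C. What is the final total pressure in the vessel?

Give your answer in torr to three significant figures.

At constant V, partial pressures at 81.9 °C are proportional to moles, so apply stoichiometry directly to pressures.
P(Cl2) required for 2860 torr of H2 = (1/1) × 2860 = 2860 torr; available 6500 torr, so H2 is limiting.
P(Cl2) remaining = 6500 − (1/1) × 2860 = 3640 torr
P(gaseous products) = (2)/1 × 2860 = 5720 torr
P_total at 81.9 °C = 3640 + 5720 = 9360 torr
Scaling to 98.2 °C: P = 9360 × 371.35/355.05 = 9790 torr

9790 torr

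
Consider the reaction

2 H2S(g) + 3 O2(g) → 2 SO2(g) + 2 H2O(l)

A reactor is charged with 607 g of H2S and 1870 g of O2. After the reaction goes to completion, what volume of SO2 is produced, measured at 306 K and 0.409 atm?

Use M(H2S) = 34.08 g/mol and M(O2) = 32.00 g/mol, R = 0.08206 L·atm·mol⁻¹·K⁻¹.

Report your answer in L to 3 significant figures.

n(H2S) = 607 / 34.08 = 17.81 mol
n(O2) = 1870 / 32.00 = 58.44 mol
For 17.81 mol H2S, stoichiometry requires (3/2) × 17.81 = 26.71 mol O2; 58.44 mol is available, so H2S is limiting.
n(SO2) = (2/2) × 17.81 = 17.81 mol
V(SO2) = nRT/P = 17.81 × 0.08206 × 306 / 0.409 = 1093 L

1090 L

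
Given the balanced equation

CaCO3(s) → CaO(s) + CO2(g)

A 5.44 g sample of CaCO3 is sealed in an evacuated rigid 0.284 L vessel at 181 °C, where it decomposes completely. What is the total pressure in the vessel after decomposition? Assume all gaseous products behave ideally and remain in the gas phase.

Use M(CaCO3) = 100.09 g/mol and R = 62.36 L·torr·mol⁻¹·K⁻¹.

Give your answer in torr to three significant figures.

5420 torr

n(CaCO3) = 5.44 / 100.09 = 0.05435 mol
n(gas produced) = (1/1) × 0.05435 = 0.05435 mol
P = nRT/V = 0.05435 × 62.36 × 454.15 / 0.284 = 5420 torr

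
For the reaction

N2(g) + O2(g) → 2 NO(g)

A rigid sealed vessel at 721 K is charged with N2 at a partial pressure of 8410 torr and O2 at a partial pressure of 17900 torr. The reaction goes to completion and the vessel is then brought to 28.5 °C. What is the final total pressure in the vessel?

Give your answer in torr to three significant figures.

With V and T fixed, P_i ∝ n_i, so the mole ratios apply directly to partial pressures at 721 K.
P(O2) required for 8410 torr of N2 = (1/1) × 8410 = 8410 torr; available 17900 torr, so N2 is limiting.
P(O2) remaining = 17900 − (1/1) × 8410 = 9490 torr
P(gaseous products) = (2)/1 × 8410 = 16820 torr
P_total at 721 K = 9490 + 16820 = 26310 torr
Scaling to 28.5 °C: P = 26310 × 301.65/721 = 11010 torr

11000 torr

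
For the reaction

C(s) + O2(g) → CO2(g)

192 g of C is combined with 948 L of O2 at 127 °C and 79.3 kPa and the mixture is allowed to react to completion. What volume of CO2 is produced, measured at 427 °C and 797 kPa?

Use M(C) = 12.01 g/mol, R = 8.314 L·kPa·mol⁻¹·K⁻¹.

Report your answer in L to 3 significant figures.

n(C) = 192 / 12.01 = 15.99 mol
n(O2) = PV/RT = (79.3 × 948) / (8.314 × 400.15) = 22.60 mol
For 15.99 mol C, stoichiometry requires (1/1) × 15.99 = 15.99 mol O2; 22.60 mol is available, so C is limiting.
n(CO2) = (1/1) × 15.99 = 15.99 mol
V(CO2) = nRT/P = 15.99 × 8.314 × 700.15 / 797 = 116.8 L

117 L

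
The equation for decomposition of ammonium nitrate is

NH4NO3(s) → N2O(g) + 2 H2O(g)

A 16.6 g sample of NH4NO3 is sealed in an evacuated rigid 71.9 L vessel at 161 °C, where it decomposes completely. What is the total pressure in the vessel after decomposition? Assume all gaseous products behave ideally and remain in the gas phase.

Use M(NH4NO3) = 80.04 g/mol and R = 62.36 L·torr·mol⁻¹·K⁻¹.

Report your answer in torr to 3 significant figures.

234 torr

n(NH4NO3) = 16.6 / 80.04 = 0.2074 mol
n(gas produced) = (3/1) × 0.2074 = 0.6222 mol
P = nRT/V = 0.6222 × 62.36 × 434.15 / 71.9 = 234.3 torr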